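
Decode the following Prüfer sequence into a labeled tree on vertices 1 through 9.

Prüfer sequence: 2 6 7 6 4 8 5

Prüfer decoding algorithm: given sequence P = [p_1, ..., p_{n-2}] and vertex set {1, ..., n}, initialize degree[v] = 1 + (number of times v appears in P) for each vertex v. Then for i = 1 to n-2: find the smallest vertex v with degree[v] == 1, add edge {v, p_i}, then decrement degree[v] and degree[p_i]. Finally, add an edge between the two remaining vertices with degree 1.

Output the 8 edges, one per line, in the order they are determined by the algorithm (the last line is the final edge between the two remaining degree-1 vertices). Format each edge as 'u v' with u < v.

Initial degrees: {1:1, 2:2, 3:1, 4:2, 5:2, 6:3, 7:2, 8:2, 9:1}
Step 1: smallest deg-1 vertex = 1, p_1 = 2. Add edge {1,2}. Now deg[1]=0, deg[2]=1.
Step 2: smallest deg-1 vertex = 2, p_2 = 6. Add edge {2,6}. Now deg[2]=0, deg[6]=2.
Step 3: smallest deg-1 vertex = 3, p_3 = 7. Add edge {3,7}. Now deg[3]=0, deg[7]=1.
Step 4: smallest deg-1 vertex = 7, p_4 = 6. Add edge {6,7}. Now deg[7]=0, deg[6]=1.
Step 5: smallest deg-1 vertex = 6, p_5 = 4. Add edge {4,6}. Now deg[6]=0, deg[4]=1.
Step 6: smallest deg-1 vertex = 4, p_6 = 8. Add edge {4,8}. Now deg[4]=0, deg[8]=1.
Step 7: smallest deg-1 vertex = 8, p_7 = 5. Add edge {5,8}. Now deg[8]=0, deg[5]=1.
Final: two remaining deg-1 vertices are 5, 9. Add edge {5,9}.

Answer: 1 2
2 6
3 7
6 7
4 6
4 8
5 8
5 9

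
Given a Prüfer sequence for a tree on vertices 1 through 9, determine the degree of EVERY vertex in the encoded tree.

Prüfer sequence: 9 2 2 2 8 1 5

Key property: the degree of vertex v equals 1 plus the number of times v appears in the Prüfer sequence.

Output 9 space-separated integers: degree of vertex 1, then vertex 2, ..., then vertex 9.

p_1 = 9: count[9] becomes 1
p_2 = 2: count[2] becomes 1
p_3 = 2: count[2] becomes 2
p_4 = 2: count[2] becomes 3
p_5 = 8: count[8] becomes 1
p_6 = 1: count[1] becomes 1
p_7 = 5: count[5] becomes 1
Degrees (1 + count): deg[1]=1+1=2, deg[2]=1+3=4, deg[3]=1+0=1, deg[4]=1+0=1, deg[5]=1+1=2, deg[6]=1+0=1, deg[7]=1+0=1, deg[8]=1+1=2, deg[9]=1+1=2

Answer: 2 4 1 1 2 1 1 2 2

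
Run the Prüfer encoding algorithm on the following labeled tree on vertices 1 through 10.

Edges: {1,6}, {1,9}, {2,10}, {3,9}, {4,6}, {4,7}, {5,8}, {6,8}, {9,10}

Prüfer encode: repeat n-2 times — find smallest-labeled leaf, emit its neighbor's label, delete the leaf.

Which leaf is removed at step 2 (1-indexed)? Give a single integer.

Step 1: current leaves = {2,3,5,7}. Remove leaf 2 (neighbor: 10).
Step 2: current leaves = {3,5,7,10}. Remove leaf 3 (neighbor: 9).

Answer: 3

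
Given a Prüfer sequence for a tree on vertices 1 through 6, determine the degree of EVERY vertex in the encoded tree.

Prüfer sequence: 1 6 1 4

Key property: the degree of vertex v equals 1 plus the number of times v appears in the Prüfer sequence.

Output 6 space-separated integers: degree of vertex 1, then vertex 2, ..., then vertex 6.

p_1 = 1: count[1] becomes 1
p_2 = 6: count[6] becomes 1
p_3 = 1: count[1] becomes 2
p_4 = 4: count[4] becomes 1
Degrees (1 + count): deg[1]=1+2=3, deg[2]=1+0=1, deg[3]=1+0=1, deg[4]=1+1=2, deg[5]=1+0=1, deg[6]=1+1=2

Answer: 3 1 1 2 1 2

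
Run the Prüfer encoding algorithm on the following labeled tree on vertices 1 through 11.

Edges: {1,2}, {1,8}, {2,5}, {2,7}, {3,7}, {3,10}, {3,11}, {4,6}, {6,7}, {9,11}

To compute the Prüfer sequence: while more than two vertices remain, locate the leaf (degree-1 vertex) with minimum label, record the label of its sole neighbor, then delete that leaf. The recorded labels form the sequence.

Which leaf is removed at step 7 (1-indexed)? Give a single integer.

Answer: 7

Derivation:
Step 1: current leaves = {4,5,8,9,10}. Remove leaf 4 (neighbor: 6).
Step 2: current leaves = {5,6,8,9,10}. Remove leaf 5 (neighbor: 2).
Step 3: current leaves = {6,8,9,10}. Remove leaf 6 (neighbor: 7).
Step 4: current leaves = {8,9,10}. Remove leaf 8 (neighbor: 1).
Step 5: current leaves = {1,9,10}. Remove leaf 1 (neighbor: 2).
Step 6: current leaves = {2,9,10}. Remove leaf 2 (neighbor: 7).
Step 7: current leaves = {7,9,10}. Remove leaf 7 (neighbor: 3).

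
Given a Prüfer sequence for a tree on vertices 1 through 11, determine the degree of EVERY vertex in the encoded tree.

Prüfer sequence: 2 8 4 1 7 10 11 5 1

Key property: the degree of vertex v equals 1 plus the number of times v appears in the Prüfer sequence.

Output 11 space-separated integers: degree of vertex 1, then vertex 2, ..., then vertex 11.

p_1 = 2: count[2] becomes 1
p_2 = 8: count[8] becomes 1
p_3 = 4: count[4] becomes 1
p_4 = 1: count[1] becomes 1
p_5 = 7: count[7] becomes 1
p_6 = 10: count[10] becomes 1
p_7 = 11: count[11] becomes 1
p_8 = 5: count[5] becomes 1
p_9 = 1: count[1] becomes 2
Degrees (1 + count): deg[1]=1+2=3, deg[2]=1+1=2, deg[3]=1+0=1, deg[4]=1+1=2, deg[5]=1+1=2, deg[6]=1+0=1, deg[7]=1+1=2, deg[8]=1+1=2, deg[9]=1+0=1, deg[10]=1+1=2, deg[11]=1+1=2

Answer: 3 2 1 2 2 1 2 2 1 2 2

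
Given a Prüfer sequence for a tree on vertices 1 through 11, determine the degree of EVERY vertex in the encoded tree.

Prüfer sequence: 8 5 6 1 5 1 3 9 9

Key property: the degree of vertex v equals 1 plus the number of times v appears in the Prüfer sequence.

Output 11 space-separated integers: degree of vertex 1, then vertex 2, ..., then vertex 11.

p_1 = 8: count[8] becomes 1
p_2 = 5: count[5] becomes 1
p_3 = 6: count[6] becomes 1
p_4 = 1: count[1] becomes 1
p_5 = 5: count[5] becomes 2
p_6 = 1: count[1] becomes 2
p_7 = 3: count[3] becomes 1
p_8 = 9: count[9] becomes 1
p_9 = 9: count[9] becomes 2
Degrees (1 + count): deg[1]=1+2=3, deg[2]=1+0=1, deg[3]=1+1=2, deg[4]=1+0=1, deg[5]=1+2=3, deg[6]=1+1=2, deg[7]=1+0=1, deg[8]=1+1=2, deg[9]=1+2=3, deg[10]=1+0=1, deg[11]=1+0=1

Answer: 3 1 2 1 3 2 1 2 3 1 1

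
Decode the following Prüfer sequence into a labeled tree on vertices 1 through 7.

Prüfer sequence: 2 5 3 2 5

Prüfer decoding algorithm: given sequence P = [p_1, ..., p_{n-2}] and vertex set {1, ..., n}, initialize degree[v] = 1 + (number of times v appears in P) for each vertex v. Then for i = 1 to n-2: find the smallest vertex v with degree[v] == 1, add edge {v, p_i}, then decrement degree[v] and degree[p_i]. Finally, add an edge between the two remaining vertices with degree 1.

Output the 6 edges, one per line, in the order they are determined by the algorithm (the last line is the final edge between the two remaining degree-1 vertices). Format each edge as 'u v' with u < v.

Initial degrees: {1:1, 2:3, 3:2, 4:1, 5:3, 6:1, 7:1}
Step 1: smallest deg-1 vertex = 1, p_1 = 2. Add edge {1,2}. Now deg[1]=0, deg[2]=2.
Step 2: smallest deg-1 vertex = 4, p_2 = 5. Add edge {4,5}. Now deg[4]=0, deg[5]=2.
Step 3: smallest deg-1 vertex = 6, p_3 = 3. Add edge {3,6}. Now deg[6]=0, deg[3]=1.
Step 4: smallest deg-1 vertex = 3, p_4 = 2. Add edge {2,3}. Now deg[3]=0, deg[2]=1.
Step 5: smallest deg-1 vertex = 2, p_5 = 5. Add edge {2,5}. Now deg[2]=0, deg[5]=1.
Final: two remaining deg-1 vertices are 5, 7. Add edge {5,7}.

Answer: 1 2
4 5
3 6
2 3
2 5
5 7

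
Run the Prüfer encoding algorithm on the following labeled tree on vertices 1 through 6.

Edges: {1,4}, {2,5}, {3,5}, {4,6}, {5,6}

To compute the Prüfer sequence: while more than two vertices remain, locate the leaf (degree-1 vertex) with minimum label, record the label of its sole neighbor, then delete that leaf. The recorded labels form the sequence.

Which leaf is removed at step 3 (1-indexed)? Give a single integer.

Answer: 3

Derivation:
Step 1: current leaves = {1,2,3}. Remove leaf 1 (neighbor: 4).
Step 2: current leaves = {2,3,4}. Remove leaf 2 (neighbor: 5).
Step 3: current leaves = {3,4}. Remove leaf 3 (neighbor: 5).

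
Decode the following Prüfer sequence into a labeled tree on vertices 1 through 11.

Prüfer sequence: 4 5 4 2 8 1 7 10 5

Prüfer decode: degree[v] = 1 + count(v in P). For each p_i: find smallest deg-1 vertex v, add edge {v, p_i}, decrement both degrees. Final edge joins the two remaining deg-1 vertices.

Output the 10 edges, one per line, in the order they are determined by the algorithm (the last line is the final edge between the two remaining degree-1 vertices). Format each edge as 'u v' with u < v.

Answer: 3 4
5 6
4 9
2 4
2 8
1 8
1 7
7 10
5 10
5 11

Derivation:
Initial degrees: {1:2, 2:2, 3:1, 4:3, 5:3, 6:1, 7:2, 8:2, 9:1, 10:2, 11:1}
Step 1: smallest deg-1 vertex = 3, p_1 = 4. Add edge {3,4}. Now deg[3]=0, deg[4]=2.
Step 2: smallest deg-1 vertex = 6, p_2 = 5. Add edge {5,6}. Now deg[6]=0, deg[5]=2.
Step 3: smallest deg-1 vertex = 9, p_3 = 4. Add edge {4,9}. Now deg[9]=0, deg[4]=1.
Step 4: smallest deg-1 vertex = 4, p_4 = 2. Add edge {2,4}. Now deg[4]=0, deg[2]=1.
Step 5: smallest deg-1 vertex = 2, p_5 = 8. Add edge {2,8}. Now deg[2]=0, deg[8]=1.
Step 6: smallest deg-1 vertex = 8, p_6 = 1. Add edge {1,8}. Now deg[8]=0, deg[1]=1.
Step 7: smallest deg-1 vertex = 1, p_7 = 7. Add edge {1,7}. Now deg[1]=0, deg[7]=1.
Step 8: smallest deg-1 vertex = 7, p_8 = 10. Add edge {7,10}. Now deg[7]=0, deg[10]=1.
Step 9: smallest deg-1 vertex = 10, p_9 = 5. Add edge {5,10}. Now deg[10]=0, deg[5]=1.
Final: two remaining deg-1 vertices are 5, 11. Add edge {5,11}.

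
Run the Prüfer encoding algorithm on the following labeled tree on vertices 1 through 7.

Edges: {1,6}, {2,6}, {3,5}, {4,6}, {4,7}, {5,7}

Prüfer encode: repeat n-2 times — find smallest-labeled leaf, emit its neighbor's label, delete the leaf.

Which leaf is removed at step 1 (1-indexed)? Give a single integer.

Answer: 1

Derivation:
Step 1: current leaves = {1,2,3}. Remove leaf 1 (neighbor: 6).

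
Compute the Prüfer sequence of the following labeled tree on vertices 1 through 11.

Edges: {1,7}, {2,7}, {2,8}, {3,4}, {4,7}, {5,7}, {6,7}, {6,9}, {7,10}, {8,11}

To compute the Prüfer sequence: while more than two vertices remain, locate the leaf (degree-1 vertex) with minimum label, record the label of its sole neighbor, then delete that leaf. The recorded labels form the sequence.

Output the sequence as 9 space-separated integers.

Answer: 7 4 7 7 6 7 7 2 8

Derivation:
Step 1: leaves = {1,3,5,9,10,11}. Remove smallest leaf 1, emit neighbor 7.
Step 2: leaves = {3,5,9,10,11}. Remove smallest leaf 3, emit neighbor 4.
Step 3: leaves = {4,5,9,10,11}. Remove smallest leaf 4, emit neighbor 7.
Step 4: leaves = {5,9,10,11}. Remove smallest leaf 5, emit neighbor 7.
Step 5: leaves = {9,10,11}. Remove smallest leaf 9, emit neighbor 6.
Step 6: leaves = {6,10,11}. Remove smallest leaf 6, emit neighbor 7.
Step 7: leaves = {10,11}. Remove smallest leaf 10, emit neighbor 7.
Step 8: leaves = {7,11}. Remove smallest leaf 7, emit neighbor 2.
Step 9: leaves = {2,11}. Remove smallest leaf 2, emit neighbor 8.
Done: 2 vertices remain (8, 11). Sequence = [7 4 7 7 6 7 7 2 8]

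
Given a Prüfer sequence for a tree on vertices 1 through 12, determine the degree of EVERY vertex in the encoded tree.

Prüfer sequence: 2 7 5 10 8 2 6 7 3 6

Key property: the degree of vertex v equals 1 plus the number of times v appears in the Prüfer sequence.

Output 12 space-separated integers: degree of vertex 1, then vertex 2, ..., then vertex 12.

Answer: 1 3 2 1 2 3 3 2 1 2 1 1

Derivation:
p_1 = 2: count[2] becomes 1
p_2 = 7: count[7] becomes 1
p_3 = 5: count[5] becomes 1
p_4 = 10: count[10] becomes 1
p_5 = 8: count[8] becomes 1
p_6 = 2: count[2] becomes 2
p_7 = 6: count[6] becomes 1
p_8 = 7: count[7] becomes 2
p_9 = 3: count[3] becomes 1
p_10 = 6: count[6] becomes 2
Degrees (1 + count): deg[1]=1+0=1, deg[2]=1+2=3, deg[3]=1+1=2, deg[4]=1+0=1, deg[5]=1+1=2, deg[6]=1+2=3, deg[7]=1+2=3, deg[8]=1+1=2, deg[9]=1+0=1, deg[10]=1+1=2, deg[11]=1+0=1, deg[12]=1+0=1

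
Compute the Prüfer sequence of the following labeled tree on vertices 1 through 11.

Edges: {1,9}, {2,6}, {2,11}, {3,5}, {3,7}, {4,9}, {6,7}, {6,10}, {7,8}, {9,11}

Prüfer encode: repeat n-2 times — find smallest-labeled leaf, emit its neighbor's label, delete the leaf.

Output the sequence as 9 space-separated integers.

Answer: 9 9 3 7 7 6 11 6 2

Derivation:
Step 1: leaves = {1,4,5,8,10}. Remove smallest leaf 1, emit neighbor 9.
Step 2: leaves = {4,5,8,10}. Remove smallest leaf 4, emit neighbor 9.
Step 3: leaves = {5,8,9,10}. Remove smallest leaf 5, emit neighbor 3.
Step 4: leaves = {3,8,9,10}. Remove smallest leaf 3, emit neighbor 7.
Step 5: leaves = {8,9,10}. Remove smallest leaf 8, emit neighbor 7.
Step 6: leaves = {7,9,10}. Remove smallest leaf 7, emit neighbor 6.
Step 7: leaves = {9,10}. Remove smallest leaf 9, emit neighbor 11.
Step 8: leaves = {10,11}. Remove smallest leaf 10, emit neighbor 6.
Step 9: leaves = {6,11}. Remove smallest leaf 6, emit neighbor 2.
Done: 2 vertices remain (2, 11). Sequence = [9 9 3 7 7 6 11 6 2]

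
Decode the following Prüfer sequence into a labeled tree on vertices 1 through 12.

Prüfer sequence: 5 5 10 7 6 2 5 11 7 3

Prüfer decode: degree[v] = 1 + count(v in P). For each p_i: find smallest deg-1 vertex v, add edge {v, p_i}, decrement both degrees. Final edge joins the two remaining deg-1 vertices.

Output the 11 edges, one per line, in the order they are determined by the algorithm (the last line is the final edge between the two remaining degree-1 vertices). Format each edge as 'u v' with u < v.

Answer: 1 5
4 5
8 10
7 9
6 10
2 6
2 5
5 11
7 11
3 7
3 12

Derivation:
Initial degrees: {1:1, 2:2, 3:2, 4:1, 5:4, 6:2, 7:3, 8:1, 9:1, 10:2, 11:2, 12:1}
Step 1: smallest deg-1 vertex = 1, p_1 = 5. Add edge {1,5}. Now deg[1]=0, deg[5]=3.
Step 2: smallest deg-1 vertex = 4, p_2 = 5. Add edge {4,5}. Now deg[4]=0, deg[5]=2.
Step 3: smallest deg-1 vertex = 8, p_3 = 10. Add edge {8,10}. Now deg[8]=0, deg[10]=1.
Step 4: smallest deg-1 vertex = 9, p_4 = 7. Add edge {7,9}. Now deg[9]=0, deg[7]=2.
Step 5: smallest deg-1 vertex = 10, p_5 = 6. Add edge {6,10}. Now deg[10]=0, deg[6]=1.
Step 6: smallest deg-1 vertex = 6, p_6 = 2. Add edge {2,6}. Now deg[6]=0, deg[2]=1.
Step 7: smallest deg-1 vertex = 2, p_7 = 5. Add edge {2,5}. Now deg[2]=0, deg[5]=1.
Step 8: smallest deg-1 vertex = 5, p_8 = 11. Add edge {5,11}. Now deg[5]=0, deg[11]=1.
Step 9: smallest deg-1 vertex = 11, p_9 = 7. Add edge {7,11}. Now deg[11]=0, deg[7]=1.
Step 10: smallest deg-1 vertex = 7, p_10 = 3. Add edge {3,7}. Now deg[7]=0, deg[3]=1.
Final: two remaining deg-1 vertices are 3, 12. Add edge {3,12}.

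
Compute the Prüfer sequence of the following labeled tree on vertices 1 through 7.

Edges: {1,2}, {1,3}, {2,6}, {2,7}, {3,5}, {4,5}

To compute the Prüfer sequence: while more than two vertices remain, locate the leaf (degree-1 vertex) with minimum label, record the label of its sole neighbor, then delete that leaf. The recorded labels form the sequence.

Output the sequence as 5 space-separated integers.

Answer: 5 3 1 2 2

Derivation:
Step 1: leaves = {4,6,7}. Remove smallest leaf 4, emit neighbor 5.
Step 2: leaves = {5,6,7}. Remove smallest leaf 5, emit neighbor 3.
Step 3: leaves = {3,6,7}. Remove smallest leaf 3, emit neighbor 1.
Step 4: leaves = {1,6,7}. Remove smallest leaf 1, emit neighbor 2.
Step 5: leaves = {6,7}. Remove smallest leaf 6, emit neighbor 2.
Done: 2 vertices remain (2, 7). Sequence = [5 3 1 2 2]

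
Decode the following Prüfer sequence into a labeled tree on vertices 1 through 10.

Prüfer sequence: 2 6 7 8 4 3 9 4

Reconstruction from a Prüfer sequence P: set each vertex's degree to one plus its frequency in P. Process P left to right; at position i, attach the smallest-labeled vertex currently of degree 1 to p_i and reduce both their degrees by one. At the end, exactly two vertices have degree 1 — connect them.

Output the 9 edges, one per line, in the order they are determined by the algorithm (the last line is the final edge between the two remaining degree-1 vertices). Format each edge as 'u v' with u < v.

Initial degrees: {1:1, 2:2, 3:2, 4:3, 5:1, 6:2, 7:2, 8:2, 9:2, 10:1}
Step 1: smallest deg-1 vertex = 1, p_1 = 2. Add edge {1,2}. Now deg[1]=0, deg[2]=1.
Step 2: smallest deg-1 vertex = 2, p_2 = 6. Add edge {2,6}. Now deg[2]=0, deg[6]=1.
Step 3: smallest deg-1 vertex = 5, p_3 = 7. Add edge {5,7}. Now deg[5]=0, deg[7]=1.
Step 4: smallest deg-1 vertex = 6, p_4 = 8. Add edge {6,8}. Now deg[6]=0, deg[8]=1.
Step 5: smallest deg-1 vertex = 7, p_5 = 4. Add edge {4,7}. Now deg[7]=0, deg[4]=2.
Step 6: smallest deg-1 vertex = 8, p_6 = 3. Add edge {3,8}. Now deg[8]=0, deg[3]=1.
Step 7: smallest deg-1 vertex = 3, p_7 = 9. Add edge {3,9}. Now deg[3]=0, deg[9]=1.
Step 8: smallest deg-1 vertex = 9, p_8 = 4. Add edge {4,9}. Now deg[9]=0, deg[4]=1.
Final: two remaining deg-1 vertices are 4, 10. Add edge {4,10}.

Answer: 1 2
2 6
5 7
6 8
4 7
3 8
3 9
4 9
4 10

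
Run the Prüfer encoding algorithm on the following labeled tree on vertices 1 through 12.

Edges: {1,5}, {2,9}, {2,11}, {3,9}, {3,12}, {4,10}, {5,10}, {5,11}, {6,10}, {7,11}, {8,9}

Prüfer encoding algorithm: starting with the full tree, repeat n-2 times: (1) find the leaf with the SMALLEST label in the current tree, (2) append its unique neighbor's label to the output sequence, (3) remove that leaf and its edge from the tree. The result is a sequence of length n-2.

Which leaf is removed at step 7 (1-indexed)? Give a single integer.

Answer: 5

Derivation:
Step 1: current leaves = {1,4,6,7,8,12}. Remove leaf 1 (neighbor: 5).
Step 2: current leaves = {4,6,7,8,12}. Remove leaf 4 (neighbor: 10).
Step 3: current leaves = {6,7,8,12}. Remove leaf 6 (neighbor: 10).
Step 4: current leaves = {7,8,10,12}. Remove leaf 7 (neighbor: 11).
Step 5: current leaves = {8,10,12}. Remove leaf 8 (neighbor: 9).
Step 6: current leaves = {10,12}. Remove leaf 10 (neighbor: 5).
Step 7: current leaves = {5,12}. Remove leaf 5 (neighbor: 11).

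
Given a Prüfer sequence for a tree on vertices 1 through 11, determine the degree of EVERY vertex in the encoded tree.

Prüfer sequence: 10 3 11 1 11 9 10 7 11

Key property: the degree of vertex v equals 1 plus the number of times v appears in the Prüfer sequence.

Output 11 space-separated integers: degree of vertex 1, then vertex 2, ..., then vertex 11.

Answer: 2 1 2 1 1 1 2 1 2 3 4

Derivation:
p_1 = 10: count[10] becomes 1
p_2 = 3: count[3] becomes 1
p_3 = 11: count[11] becomes 1
p_4 = 1: count[1] becomes 1
p_5 = 11: count[11] becomes 2
p_6 = 9: count[9] becomes 1
p_7 = 10: count[10] becomes 2
p_8 = 7: count[7] becomes 1
p_9 = 11: count[11] becomes 3
Degrees (1 + count): deg[1]=1+1=2, deg[2]=1+0=1, deg[3]=1+1=2, deg[4]=1+0=1, deg[5]=1+0=1, deg[6]=1+0=1, deg[7]=1+1=2, deg[8]=1+0=1, deg[9]=1+1=2, deg[10]=1+2=3, deg[11]=1+3=4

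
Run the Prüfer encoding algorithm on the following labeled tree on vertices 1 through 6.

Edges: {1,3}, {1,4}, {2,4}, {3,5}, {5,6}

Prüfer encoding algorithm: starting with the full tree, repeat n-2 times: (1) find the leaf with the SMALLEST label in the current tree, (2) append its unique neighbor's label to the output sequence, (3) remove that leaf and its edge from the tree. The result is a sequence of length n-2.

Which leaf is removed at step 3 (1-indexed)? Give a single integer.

Answer: 1

Derivation:
Step 1: current leaves = {2,6}. Remove leaf 2 (neighbor: 4).
Step 2: current leaves = {4,6}. Remove leaf 4 (neighbor: 1).
Step 3: current leaves = {1,6}. Remove leaf 1 (neighbor: 3).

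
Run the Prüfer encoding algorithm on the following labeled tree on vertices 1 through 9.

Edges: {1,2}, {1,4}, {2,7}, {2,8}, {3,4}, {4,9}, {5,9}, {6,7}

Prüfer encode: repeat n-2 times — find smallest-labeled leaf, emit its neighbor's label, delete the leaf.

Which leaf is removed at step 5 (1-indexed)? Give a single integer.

Step 1: current leaves = {3,5,6,8}. Remove leaf 3 (neighbor: 4).
Step 2: current leaves = {5,6,8}. Remove leaf 5 (neighbor: 9).
Step 3: current leaves = {6,8,9}. Remove leaf 6 (neighbor: 7).
Step 4: current leaves = {7,8,9}. Remove leaf 7 (neighbor: 2).
Step 5: current leaves = {8,9}. Remove leaf 8 (neighbor: 2).

Answer: 8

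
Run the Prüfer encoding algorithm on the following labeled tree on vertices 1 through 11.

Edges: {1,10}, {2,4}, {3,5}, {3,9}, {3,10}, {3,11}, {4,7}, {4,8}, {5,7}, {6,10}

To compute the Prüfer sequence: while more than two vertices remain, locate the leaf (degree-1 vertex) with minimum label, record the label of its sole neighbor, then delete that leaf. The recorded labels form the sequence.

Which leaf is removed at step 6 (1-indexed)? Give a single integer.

Step 1: current leaves = {1,2,6,8,9,11}. Remove leaf 1 (neighbor: 10).
Step 2: current leaves = {2,6,8,9,11}. Remove leaf 2 (neighbor: 4).
Step 3: current leaves = {6,8,9,11}. Remove leaf 6 (neighbor: 10).
Step 4: current leaves = {8,9,10,11}. Remove leaf 8 (neighbor: 4).
Step 5: current leaves = {4,9,10,11}. Remove leaf 4 (neighbor: 7).
Step 6: current leaves = {7,9,10,11}. Remove leaf 7 (neighbor: 5).

Answer: 7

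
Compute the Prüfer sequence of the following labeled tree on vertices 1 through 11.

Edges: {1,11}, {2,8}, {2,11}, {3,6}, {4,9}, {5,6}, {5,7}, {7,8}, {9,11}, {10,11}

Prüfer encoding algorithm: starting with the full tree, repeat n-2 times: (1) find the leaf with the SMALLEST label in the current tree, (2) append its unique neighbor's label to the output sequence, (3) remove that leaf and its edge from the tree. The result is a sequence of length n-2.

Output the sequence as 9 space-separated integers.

Answer: 11 6 9 5 7 8 2 11 11

Derivation:
Step 1: leaves = {1,3,4,10}. Remove smallest leaf 1, emit neighbor 11.
Step 2: leaves = {3,4,10}. Remove smallest leaf 3, emit neighbor 6.
Step 3: leaves = {4,6,10}. Remove smallest leaf 4, emit neighbor 9.
Step 4: leaves = {6,9,10}. Remove smallest leaf 6, emit neighbor 5.
Step 5: leaves = {5,9,10}. Remove smallest leaf 5, emit neighbor 7.
Step 6: leaves = {7,9,10}. Remove smallest leaf 7, emit neighbor 8.
Step 7: leaves = {8,9,10}. Remove smallest leaf 8, emit neighbor 2.
Step 8: leaves = {2,9,10}. Remove smallest leaf 2, emit neighbor 11.
Step 9: leaves = {9,10}. Remove smallest leaf 9, emit neighbor 11.
Done: 2 vertices remain (10, 11). Sequence = [11 6 9 5 7 8 2 11 11]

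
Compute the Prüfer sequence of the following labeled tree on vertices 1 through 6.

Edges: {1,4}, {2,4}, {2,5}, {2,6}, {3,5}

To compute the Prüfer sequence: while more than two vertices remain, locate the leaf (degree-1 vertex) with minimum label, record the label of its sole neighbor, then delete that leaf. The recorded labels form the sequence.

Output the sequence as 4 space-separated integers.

Step 1: leaves = {1,3,6}. Remove smallest leaf 1, emit neighbor 4.
Step 2: leaves = {3,4,6}. Remove smallest leaf 3, emit neighbor 5.
Step 3: leaves = {4,5,6}. Remove smallest leaf 4, emit neighbor 2.
Step 4: leaves = {5,6}. Remove smallest leaf 5, emit neighbor 2.
Done: 2 vertices remain (2, 6). Sequence = [4 5 2 2]

Answer: 4 5 2 2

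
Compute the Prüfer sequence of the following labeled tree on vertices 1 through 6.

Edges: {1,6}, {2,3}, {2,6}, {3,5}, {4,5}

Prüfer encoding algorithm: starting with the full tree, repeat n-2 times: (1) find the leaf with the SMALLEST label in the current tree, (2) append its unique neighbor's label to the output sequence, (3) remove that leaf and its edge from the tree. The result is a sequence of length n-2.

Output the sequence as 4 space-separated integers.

Step 1: leaves = {1,4}. Remove smallest leaf 1, emit neighbor 6.
Step 2: leaves = {4,6}. Remove smallest leaf 4, emit neighbor 5.
Step 3: leaves = {5,6}. Remove smallest leaf 5, emit neighbor 3.
Step 4: leaves = {3,6}. Remove smallest leaf 3, emit neighbor 2.
Done: 2 vertices remain (2, 6). Sequence = [6 5 3 2]

Answer: 6 5 3 2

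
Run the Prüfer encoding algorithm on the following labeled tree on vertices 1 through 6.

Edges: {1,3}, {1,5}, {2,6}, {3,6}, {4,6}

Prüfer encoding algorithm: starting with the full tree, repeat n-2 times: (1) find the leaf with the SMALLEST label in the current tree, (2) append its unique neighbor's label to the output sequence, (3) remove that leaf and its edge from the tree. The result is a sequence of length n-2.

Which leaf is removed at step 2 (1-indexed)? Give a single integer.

Answer: 4

Derivation:
Step 1: current leaves = {2,4,5}. Remove leaf 2 (neighbor: 6).
Step 2: current leaves = {4,5}. Remove leaf 4 (neighbor: 6).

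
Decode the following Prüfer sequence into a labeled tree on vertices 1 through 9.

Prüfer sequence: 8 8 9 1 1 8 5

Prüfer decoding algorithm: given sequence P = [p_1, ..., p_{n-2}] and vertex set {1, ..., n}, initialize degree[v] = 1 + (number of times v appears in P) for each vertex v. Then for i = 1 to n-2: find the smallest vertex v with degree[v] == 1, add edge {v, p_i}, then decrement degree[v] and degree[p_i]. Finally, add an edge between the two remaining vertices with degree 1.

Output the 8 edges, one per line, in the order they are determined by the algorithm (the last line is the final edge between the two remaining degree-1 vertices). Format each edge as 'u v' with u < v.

Answer: 2 8
3 8
4 9
1 6
1 7
1 8
5 8
5 9

Derivation:
Initial degrees: {1:3, 2:1, 3:1, 4:1, 5:2, 6:1, 7:1, 8:4, 9:2}
Step 1: smallest deg-1 vertex = 2, p_1 = 8. Add edge {2,8}. Now deg[2]=0, deg[8]=3.
Step 2: smallest deg-1 vertex = 3, p_2 = 8. Add edge {3,8}. Now deg[3]=0, deg[8]=2.
Step 3: smallest deg-1 vertex = 4, p_3 = 9. Add edge {4,9}. Now deg[4]=0, deg[9]=1.
Step 4: smallest deg-1 vertex = 6, p_4 = 1. Add edge {1,6}. Now deg[6]=0, deg[1]=2.
Step 5: smallest deg-1 vertex = 7, p_5 = 1. Add edge {1,7}. Now deg[7]=0, deg[1]=1.
Step 6: smallest deg-1 vertex = 1, p_6 = 8. Add edge {1,8}. Now deg[1]=0, deg[8]=1.
Step 7: smallest deg-1 vertex = 8, p_7 = 5. Add edge {5,8}. Now deg[8]=0, deg[5]=1.
Final: two remaining deg-1 vertices are 5, 9. Add edge {5,9}.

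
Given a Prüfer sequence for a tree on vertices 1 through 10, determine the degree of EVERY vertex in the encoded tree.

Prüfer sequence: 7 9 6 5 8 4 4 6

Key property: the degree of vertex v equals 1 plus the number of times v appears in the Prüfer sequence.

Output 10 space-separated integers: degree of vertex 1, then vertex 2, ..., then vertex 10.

p_1 = 7: count[7] becomes 1
p_2 = 9: count[9] becomes 1
p_3 = 6: count[6] becomes 1
p_4 = 5: count[5] becomes 1
p_5 = 8: count[8] becomes 1
p_6 = 4: count[4] becomes 1
p_7 = 4: count[4] becomes 2
p_8 = 6: count[6] becomes 2
Degrees (1 + count): deg[1]=1+0=1, deg[2]=1+0=1, deg[3]=1+0=1, deg[4]=1+2=3, deg[5]=1+1=2, deg[6]=1+2=3, deg[7]=1+1=2, deg[8]=1+1=2, deg[9]=1+1=2, deg[10]=1+0=1

Answer: 1 1 1 3 2 3 2 2 2 1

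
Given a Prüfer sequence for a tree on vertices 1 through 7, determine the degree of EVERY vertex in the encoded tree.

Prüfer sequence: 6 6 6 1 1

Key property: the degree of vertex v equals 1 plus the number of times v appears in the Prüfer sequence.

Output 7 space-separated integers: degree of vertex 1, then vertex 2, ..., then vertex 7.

Answer: 3 1 1 1 1 4 1

Derivation:
p_1 = 6: count[6] becomes 1
p_2 = 6: count[6] becomes 2
p_3 = 6: count[6] becomes 3
p_4 = 1: count[1] becomes 1
p_5 = 1: count[1] becomes 2
Degrees (1 + count): deg[1]=1+2=3, deg[2]=1+0=1, deg[3]=1+0=1, deg[4]=1+0=1, deg[5]=1+0=1, deg[6]=1+3=4, deg[7]=1+0=1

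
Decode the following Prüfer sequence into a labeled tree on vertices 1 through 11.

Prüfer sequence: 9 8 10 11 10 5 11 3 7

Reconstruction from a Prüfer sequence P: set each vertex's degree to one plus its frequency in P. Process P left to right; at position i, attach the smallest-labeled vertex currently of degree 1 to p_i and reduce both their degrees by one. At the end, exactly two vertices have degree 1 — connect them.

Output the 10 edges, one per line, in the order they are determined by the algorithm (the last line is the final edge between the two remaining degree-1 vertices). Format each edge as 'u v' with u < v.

Answer: 1 9
2 8
4 10
6 11
8 10
5 9
5 11
3 10
3 7
7 11

Derivation:
Initial degrees: {1:1, 2:1, 3:2, 4:1, 5:2, 6:1, 7:2, 8:2, 9:2, 10:3, 11:3}
Step 1: smallest deg-1 vertex = 1, p_1 = 9. Add edge {1,9}. Now deg[1]=0, deg[9]=1.
Step 2: smallest deg-1 vertex = 2, p_2 = 8. Add edge {2,8}. Now deg[2]=0, deg[8]=1.
Step 3: smallest deg-1 vertex = 4, p_3 = 10. Add edge {4,10}. Now deg[4]=0, deg[10]=2.
Step 4: smallest deg-1 vertex = 6, p_4 = 11. Add edge {6,11}. Now deg[6]=0, deg[11]=2.
Step 5: smallest deg-1 vertex = 8, p_5 = 10. Add edge {8,10}. Now deg[8]=0, deg[10]=1.
Step 6: smallest deg-1 vertex = 9, p_6 = 5. Add edge {5,9}. Now deg[9]=0, deg[5]=1.
Step 7: smallest deg-1 vertex = 5, p_7 = 11. Add edge {5,11}. Now deg[5]=0, deg[11]=1.
Step 8: smallest deg-1 vertex = 10, p_8 = 3. Add edge {3,10}. Now deg[10]=0, deg[3]=1.
Step 9: smallest deg-1 vertex = 3, p_9 = 7. Add edge {3,7}. Now deg[3]=0, deg[7]=1.
Final: two remaining deg-1 vertices are 7, 11. Add edge {7,11}.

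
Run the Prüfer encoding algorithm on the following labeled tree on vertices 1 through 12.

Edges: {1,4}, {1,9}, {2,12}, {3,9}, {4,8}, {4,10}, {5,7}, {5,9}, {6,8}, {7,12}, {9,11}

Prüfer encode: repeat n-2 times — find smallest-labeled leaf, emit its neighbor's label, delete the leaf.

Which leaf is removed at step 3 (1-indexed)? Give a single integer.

Step 1: current leaves = {2,3,6,10,11}. Remove leaf 2 (neighbor: 12).
Step 2: current leaves = {3,6,10,11,12}. Remove leaf 3 (neighbor: 9).
Step 3: current leaves = {6,10,11,12}. Remove leaf 6 (neighbor: 8).

Answer: 6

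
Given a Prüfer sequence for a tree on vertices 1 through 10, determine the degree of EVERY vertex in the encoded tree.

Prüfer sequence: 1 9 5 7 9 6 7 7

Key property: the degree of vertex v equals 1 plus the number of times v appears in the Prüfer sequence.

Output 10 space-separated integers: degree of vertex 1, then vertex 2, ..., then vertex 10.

p_1 = 1: count[1] becomes 1
p_2 = 9: count[9] becomes 1
p_3 = 5: count[5] becomes 1
p_4 = 7: count[7] becomes 1
p_5 = 9: count[9] becomes 2
p_6 = 6: count[6] becomes 1
p_7 = 7: count[7] becomes 2
p_8 = 7: count[7] becomes 3
Degrees (1 + count): deg[1]=1+1=2, deg[2]=1+0=1, deg[3]=1+0=1, deg[4]=1+0=1, deg[5]=1+1=2, deg[6]=1+1=2, deg[7]=1+3=4, deg[8]=1+0=1, deg[9]=1+2=3, deg[10]=1+0=1

Answer: 2 1 1 1 2 2 4 1 3 1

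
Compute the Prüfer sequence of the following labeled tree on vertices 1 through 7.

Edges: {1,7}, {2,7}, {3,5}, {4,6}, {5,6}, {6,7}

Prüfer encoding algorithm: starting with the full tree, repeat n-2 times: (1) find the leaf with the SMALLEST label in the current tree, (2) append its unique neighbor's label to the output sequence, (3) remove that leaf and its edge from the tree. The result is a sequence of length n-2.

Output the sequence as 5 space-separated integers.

Step 1: leaves = {1,2,3,4}. Remove smallest leaf 1, emit neighbor 7.
Step 2: leaves = {2,3,4}. Remove smallest leaf 2, emit neighbor 7.
Step 3: leaves = {3,4,7}. Remove smallest leaf 3, emit neighbor 5.
Step 4: leaves = {4,5,7}. Remove smallest leaf 4, emit neighbor 6.
Step 5: leaves = {5,7}. Remove smallest leaf 5, emit neighbor 6.
Done: 2 vertices remain (6, 7). Sequence = [7 7 5 6 6]

Answer: 7 7 5 6 6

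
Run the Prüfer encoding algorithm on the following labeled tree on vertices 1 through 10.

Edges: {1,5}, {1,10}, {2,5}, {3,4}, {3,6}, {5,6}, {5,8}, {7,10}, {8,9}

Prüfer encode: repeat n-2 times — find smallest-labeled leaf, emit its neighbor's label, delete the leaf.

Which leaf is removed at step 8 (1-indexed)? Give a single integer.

Step 1: current leaves = {2,4,7,9}. Remove leaf 2 (neighbor: 5).
Step 2: current leaves = {4,7,9}. Remove leaf 4 (neighbor: 3).
Step 3: current leaves = {3,7,9}. Remove leaf 3 (neighbor: 6).
Step 4: current leaves = {6,7,9}. Remove leaf 6 (neighbor: 5).
Step 5: current leaves = {7,9}. Remove leaf 7 (neighbor: 10).
Step 6: current leaves = {9,10}. Remove leaf 9 (neighbor: 8).
Step 7: current leaves = {8,10}. Remove leaf 8 (neighbor: 5).
Step 8: current leaves = {5,10}. Remove leaf 5 (neighbor: 1).

Answer: 5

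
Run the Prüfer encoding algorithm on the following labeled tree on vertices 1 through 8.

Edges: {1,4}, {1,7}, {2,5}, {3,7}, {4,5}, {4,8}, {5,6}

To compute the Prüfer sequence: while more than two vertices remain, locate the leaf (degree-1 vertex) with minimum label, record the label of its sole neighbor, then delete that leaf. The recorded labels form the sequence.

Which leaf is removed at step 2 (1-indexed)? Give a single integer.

Step 1: current leaves = {2,3,6,8}. Remove leaf 2 (neighbor: 5).
Step 2: current leaves = {3,6,8}. Remove leaf 3 (neighbor: 7).

Answer: 3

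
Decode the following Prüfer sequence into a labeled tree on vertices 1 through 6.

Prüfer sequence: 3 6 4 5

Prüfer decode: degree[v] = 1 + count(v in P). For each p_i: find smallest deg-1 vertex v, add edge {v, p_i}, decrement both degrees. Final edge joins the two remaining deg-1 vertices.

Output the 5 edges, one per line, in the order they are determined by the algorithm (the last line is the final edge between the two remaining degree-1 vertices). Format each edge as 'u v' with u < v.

Answer: 1 3
2 6
3 4
4 5
5 6

Derivation:
Initial degrees: {1:1, 2:1, 3:2, 4:2, 5:2, 6:2}
Step 1: smallest deg-1 vertex = 1, p_1 = 3. Add edge {1,3}. Now deg[1]=0, deg[3]=1.
Step 2: smallest deg-1 vertex = 2, p_2 = 6. Add edge {2,6}. Now deg[2]=0, deg[6]=1.
Step 3: smallest deg-1 vertex = 3, p_3 = 4. Add edge {3,4}. Now deg[3]=0, deg[4]=1.
Step 4: smallest deg-1 vertex = 4, p_4 = 5. Add edge {4,5}. Now deg[4]=0, deg[5]=1.
Final: two remaining deg-1 vertices are 5, 6. Add edge {5,6}.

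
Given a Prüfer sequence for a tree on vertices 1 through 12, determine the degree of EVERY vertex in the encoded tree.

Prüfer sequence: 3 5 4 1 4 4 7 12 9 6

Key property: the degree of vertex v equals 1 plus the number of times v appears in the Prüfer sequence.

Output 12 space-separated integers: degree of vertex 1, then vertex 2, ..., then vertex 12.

p_1 = 3: count[3] becomes 1
p_2 = 5: count[5] becomes 1
p_3 = 4: count[4] becomes 1
p_4 = 1: count[1] becomes 1
p_5 = 4: count[4] becomes 2
p_6 = 4: count[4] becomes 3
p_7 = 7: count[7] becomes 1
p_8 = 12: count[12] becomes 1
p_9 = 9: count[9] becomes 1
p_10 = 6: count[6] becomes 1
Degrees (1 + count): deg[1]=1+1=2, deg[2]=1+0=1, deg[3]=1+1=2, deg[4]=1+3=4, deg[5]=1+1=2, deg[6]=1+1=2, deg[7]=1+1=2, deg[8]=1+0=1, deg[9]=1+1=2, deg[10]=1+0=1, deg[11]=1+0=1, deg[12]=1+1=2

Answer: 2 1 2 4 2 2 2 1 2 1 1 2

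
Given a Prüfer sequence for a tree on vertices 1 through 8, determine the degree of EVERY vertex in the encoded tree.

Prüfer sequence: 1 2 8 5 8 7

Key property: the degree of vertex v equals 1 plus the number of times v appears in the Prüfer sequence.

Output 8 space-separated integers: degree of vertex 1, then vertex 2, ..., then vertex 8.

p_1 = 1: count[1] becomes 1
p_2 = 2: count[2] becomes 1
p_3 = 8: count[8] becomes 1
p_4 = 5: count[5] becomes 1
p_5 = 8: count[8] becomes 2
p_6 = 7: count[7] becomes 1
Degrees (1 + count): deg[1]=1+1=2, deg[2]=1+1=2, deg[3]=1+0=1, deg[4]=1+0=1, deg[5]=1+1=2, deg[6]=1+0=1, deg[7]=1+1=2, deg[8]=1+2=3

Answer: 2 2 1 1 2 1 2 3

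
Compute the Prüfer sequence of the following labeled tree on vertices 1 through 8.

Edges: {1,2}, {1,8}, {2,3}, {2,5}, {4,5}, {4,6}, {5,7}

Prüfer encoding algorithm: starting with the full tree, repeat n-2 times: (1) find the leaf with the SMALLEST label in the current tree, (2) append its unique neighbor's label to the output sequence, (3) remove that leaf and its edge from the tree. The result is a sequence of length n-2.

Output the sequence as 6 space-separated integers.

Step 1: leaves = {3,6,7,8}. Remove smallest leaf 3, emit neighbor 2.
Step 2: leaves = {6,7,8}. Remove smallest leaf 6, emit neighbor 4.
Step 3: leaves = {4,7,8}. Remove smallest leaf 4, emit neighbor 5.
Step 4: leaves = {7,8}. Remove smallest leaf 7, emit neighbor 5.
Step 5: leaves = {5,8}. Remove smallest leaf 5, emit neighbor 2.
Step 6: leaves = {2,8}. Remove smallest leaf 2, emit neighbor 1.
Done: 2 vertices remain (1, 8). Sequence = [2 4 5 5 2 1]

Answer: 2 4 5 5 2 1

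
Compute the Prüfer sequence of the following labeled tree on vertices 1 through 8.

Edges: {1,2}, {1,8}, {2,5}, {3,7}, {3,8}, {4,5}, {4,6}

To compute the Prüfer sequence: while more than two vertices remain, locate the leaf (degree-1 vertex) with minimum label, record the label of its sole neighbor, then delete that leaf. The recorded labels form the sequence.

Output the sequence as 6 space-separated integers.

Answer: 4 5 2 1 8 3

Derivation:
Step 1: leaves = {6,7}. Remove smallest leaf 6, emit neighbor 4.
Step 2: leaves = {4,7}. Remove smallest leaf 4, emit neighbor 5.
Step 3: leaves = {5,7}. Remove smallest leaf 5, emit neighbor 2.
Step 4: leaves = {2,7}. Remove smallest leaf 2, emit neighbor 1.
Step 5: leaves = {1,7}. Remove smallest leaf 1, emit neighbor 8.
Step 6: leaves = {7,8}. Remove smallest leaf 7, emit neighbor 3.
Done: 2 vertices remain (3, 8). Sequence = [4 5 2 1 8 3]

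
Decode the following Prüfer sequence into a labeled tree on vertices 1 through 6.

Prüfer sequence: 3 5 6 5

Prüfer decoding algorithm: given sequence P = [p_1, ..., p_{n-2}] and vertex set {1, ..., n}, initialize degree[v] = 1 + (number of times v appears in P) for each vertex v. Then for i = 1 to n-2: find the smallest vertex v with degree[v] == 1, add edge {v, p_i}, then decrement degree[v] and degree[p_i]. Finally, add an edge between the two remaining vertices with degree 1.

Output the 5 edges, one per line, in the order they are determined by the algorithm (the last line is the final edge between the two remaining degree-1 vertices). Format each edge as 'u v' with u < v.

Initial degrees: {1:1, 2:1, 3:2, 4:1, 5:3, 6:2}
Step 1: smallest deg-1 vertex = 1, p_1 = 3. Add edge {1,3}. Now deg[1]=0, deg[3]=1.
Step 2: smallest deg-1 vertex = 2, p_2 = 5. Add edge {2,5}. Now deg[2]=0, deg[5]=2.
Step 3: smallest deg-1 vertex = 3, p_3 = 6. Add edge {3,6}. Now deg[3]=0, deg[6]=1.
Step 4: smallest deg-1 vertex = 4, p_4 = 5. Add edge {4,5}. Now deg[4]=0, deg[5]=1.
Final: two remaining deg-1 vertices are 5, 6. Add edge {5,6}.

Answer: 1 3
2 5
3 6
4 5
5 6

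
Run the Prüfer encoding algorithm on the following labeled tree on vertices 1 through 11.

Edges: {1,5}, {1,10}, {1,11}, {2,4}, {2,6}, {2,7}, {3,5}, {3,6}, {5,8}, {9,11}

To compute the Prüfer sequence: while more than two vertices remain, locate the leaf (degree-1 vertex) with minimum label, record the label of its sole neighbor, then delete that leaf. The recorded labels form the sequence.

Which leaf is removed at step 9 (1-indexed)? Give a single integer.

Answer: 10

Derivation:
Step 1: current leaves = {4,7,8,9,10}. Remove leaf 4 (neighbor: 2).
Step 2: current leaves = {7,8,9,10}. Remove leaf 7 (neighbor: 2).
Step 3: current leaves = {2,8,9,10}. Remove leaf 2 (neighbor: 6).
Step 4: current leaves = {6,8,9,10}. Remove leaf 6 (neighbor: 3).
Step 5: current leaves = {3,8,9,10}. Remove leaf 3 (neighbor: 5).
Step 6: current leaves = {8,9,10}. Remove leaf 8 (neighbor: 5).
Step 7: current leaves = {5,9,10}. Remove leaf 5 (neighbor: 1).
Step 8: current leaves = {9,10}. Remove leaf 9 (neighbor: 11).
Step 9: current leaves = {10,11}. Remove leaf 10 (neighbor: 1).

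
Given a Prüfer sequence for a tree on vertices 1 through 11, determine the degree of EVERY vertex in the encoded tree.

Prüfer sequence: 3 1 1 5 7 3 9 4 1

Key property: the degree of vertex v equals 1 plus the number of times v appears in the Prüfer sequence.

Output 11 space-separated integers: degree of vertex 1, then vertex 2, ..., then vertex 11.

p_1 = 3: count[3] becomes 1
p_2 = 1: count[1] becomes 1
p_3 = 1: count[1] becomes 2
p_4 = 5: count[5] becomes 1
p_5 = 7: count[7] becomes 1
p_6 = 3: count[3] becomes 2
p_7 = 9: count[9] becomes 1
p_8 = 4: count[4] becomes 1
p_9 = 1: count[1] becomes 3
Degrees (1 + count): deg[1]=1+3=4, deg[2]=1+0=1, deg[3]=1+2=3, deg[4]=1+1=2, deg[5]=1+1=2, deg[6]=1+0=1, deg[7]=1+1=2, deg[8]=1+0=1, deg[9]=1+1=2, deg[10]=1+0=1, deg[11]=1+0=1

Answer: 4 1 3 2 2 1 2 1 2 1 1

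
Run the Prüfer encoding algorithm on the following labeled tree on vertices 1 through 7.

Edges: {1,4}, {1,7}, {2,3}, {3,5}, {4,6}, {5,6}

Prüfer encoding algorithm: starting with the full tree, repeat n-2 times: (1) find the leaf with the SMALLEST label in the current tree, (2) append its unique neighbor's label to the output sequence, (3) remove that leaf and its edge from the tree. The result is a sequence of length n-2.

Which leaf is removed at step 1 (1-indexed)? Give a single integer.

Step 1: current leaves = {2,7}. Remove leaf 2 (neighbor: 3).

Answer: 2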